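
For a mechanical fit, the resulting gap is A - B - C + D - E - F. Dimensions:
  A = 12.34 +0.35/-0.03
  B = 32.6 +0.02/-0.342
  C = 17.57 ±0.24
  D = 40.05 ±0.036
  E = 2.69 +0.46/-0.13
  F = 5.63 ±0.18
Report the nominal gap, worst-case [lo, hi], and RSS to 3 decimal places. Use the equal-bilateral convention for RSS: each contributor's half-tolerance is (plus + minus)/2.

nominal=-6.100 wc=[-7.066,-4.822] rss=0.497

Stack each dimension's contribution:
  +A: nom +12.340 → Σnom=12.340; wc +0.350/-0.030 → slack +0.350/-0.030; half-tol=0.190, Σhalf²=0.036100
  -B: nom -32.600 → Σnom=-20.260; wc +0.342/-0.020 → slack +0.692/-0.050; half-tol=0.181, Σhalf²=0.068861
  -C: nom -17.570 → Σnom=-37.830; wc +0.240/-0.240 → slack +0.932/-0.290; half-tol=0.240, Σhalf²=0.126461
  +D: nom +40.050 → Σnom=2.220; wc +0.036/-0.036 → slack +0.968/-0.326; half-tol=0.036, Σhalf²=0.127757
  -E: nom -2.690 → Σnom=-0.470; wc +0.130/-0.460 → slack +1.098/-0.786; half-tol=0.295, Σhalf²=0.214782
  -F: nom -5.630 → Σnom=-6.100; wc +0.180/-0.180 → slack +1.278/-0.966; half-tol=0.180, Σhalf²=0.247182
Nominal = -6.100. Worst-case = [-6.100 - 0.966, -6.100 + 1.278] = [-7.066, -4.822]. RSS = √0.247182 = 0.497.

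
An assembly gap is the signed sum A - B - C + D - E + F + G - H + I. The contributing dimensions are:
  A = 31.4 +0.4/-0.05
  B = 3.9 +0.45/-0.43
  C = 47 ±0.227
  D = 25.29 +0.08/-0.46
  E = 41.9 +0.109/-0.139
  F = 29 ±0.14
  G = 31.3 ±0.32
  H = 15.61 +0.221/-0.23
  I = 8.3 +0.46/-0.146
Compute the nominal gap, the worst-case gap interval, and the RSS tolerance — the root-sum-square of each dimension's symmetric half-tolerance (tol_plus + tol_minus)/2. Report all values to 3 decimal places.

Stack each dimension's contribution:
  +A: nom +31.400 → Σnom=31.400; wc +0.400/-0.050 → slack +0.400/-0.050; half-tol=0.225, Σhalf²=0.050625
  -B: nom -3.900 → Σnom=27.500; wc +0.430/-0.450 → slack +0.830/-0.500; half-tol=0.440, Σhalf²=0.244225
  -C: nom -47.000 → Σnom=-19.500; wc +0.227/-0.227 → slack +1.057/-0.727; half-tol=0.227, Σhalf²=0.295754
  +D: nom +25.290 → Σnom=5.790; wc +0.080/-0.460 → slack +1.137/-1.187; half-tol=0.270, Σhalf²=0.368654
  -E: nom -41.900 → Σnom=-36.110; wc +0.139/-0.109 → slack +1.276/-1.296; half-tol=0.124, Σhalf²=0.384030
  +F: nom +29.000 → Σnom=-7.110; wc +0.140/-0.140 → slack +1.416/-1.436; half-tol=0.140, Σhalf²=0.403630
  +G: nom +31.300 → Σnom=24.190; wc +0.320/-0.320 → slack +1.736/-1.756; half-tol=0.320, Σhalf²=0.506030
  -H: nom -15.610 → Σnom=8.580; wc +0.230/-0.221 → slack +1.966/-1.977; half-tol=0.226, Σhalf²=0.556880
  +I: nom +8.300 → Σnom=16.880; wc +0.460/-0.146 → slack +2.426/-2.123; half-tol=0.303, Σhalf²=0.648689
Nominal = 16.880. Worst-case = [16.880 - 2.123, 16.880 + 2.426] = [14.757, 19.306]. RSS = √0.648689 = 0.805.

nominal=16.880 wc=[14.757,19.306] rss=0.805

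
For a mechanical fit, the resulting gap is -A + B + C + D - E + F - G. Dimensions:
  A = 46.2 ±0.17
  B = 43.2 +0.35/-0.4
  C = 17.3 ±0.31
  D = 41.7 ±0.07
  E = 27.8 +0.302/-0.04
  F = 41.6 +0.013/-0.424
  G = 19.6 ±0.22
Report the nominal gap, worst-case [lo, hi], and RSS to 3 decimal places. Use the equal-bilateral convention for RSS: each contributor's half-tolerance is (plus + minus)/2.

nominal=50.200 wc=[48.304,51.373] rss=0.629

Stack each dimension's contribution:
  -A: nom -46.200 → Σnom=-46.200; wc +0.170/-0.170 → slack +0.170/-0.170; half-tol=0.170, Σhalf²=0.028900
  +B: nom +43.200 → Σnom=-3.000; wc +0.350/-0.400 → slack +0.520/-0.570; half-tol=0.375, Σhalf²=0.169525
  +C: nom +17.300 → Σnom=14.300; wc +0.310/-0.310 → slack +0.830/-0.880; half-tol=0.310, Σhalf²=0.265625
  +D: nom +41.700 → Σnom=56.000; wc +0.070/-0.070 → slack +0.900/-0.950; half-tol=0.070, Σhalf²=0.270525
  -E: nom -27.800 → Σnom=28.200; wc +0.040/-0.302 → slack +0.940/-1.252; half-tol=0.171, Σhalf²=0.299766
  +F: nom +41.600 → Σnom=69.800; wc +0.013/-0.424 → slack +0.953/-1.676; half-tol=0.218, Σhalf²=0.347508
  -G: nom -19.600 → Σnom=50.200; wc +0.220/-0.220 → slack +1.173/-1.896; half-tol=0.220, Σhalf²=0.395908
Nominal = 50.200. Worst-case = [50.200 - 1.896, 50.200 + 1.173] = [48.304, 51.373]. RSS = √0.395908 = 0.629.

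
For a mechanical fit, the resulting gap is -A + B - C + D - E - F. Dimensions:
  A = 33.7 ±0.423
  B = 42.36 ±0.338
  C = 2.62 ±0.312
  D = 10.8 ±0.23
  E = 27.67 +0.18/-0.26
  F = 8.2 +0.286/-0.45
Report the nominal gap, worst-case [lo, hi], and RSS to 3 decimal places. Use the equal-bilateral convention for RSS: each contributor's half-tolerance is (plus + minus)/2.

nominal=-19.030 wc=[-20.799,-17.017] rss=0.792

Stack each dimension's contribution:
  -A: nom -33.700 → Σnom=-33.700; wc +0.423/-0.423 → slack +0.423/-0.423; half-tol=0.423, Σhalf²=0.178929
  +B: nom +42.360 → Σnom=8.660; wc +0.338/-0.338 → slack +0.761/-0.761; half-tol=0.338, Σhalf²=0.293173
  -C: nom -2.620 → Σnom=6.040; wc +0.312/-0.312 → slack +1.073/-1.073; half-tol=0.312, Σhalf²=0.390517
  +D: nom +10.800 → Σnom=16.840; wc +0.230/-0.230 → slack +1.303/-1.303; half-tol=0.230, Σhalf²=0.443417
  -E: nom -27.670 → Σnom=-10.830; wc +0.260/-0.180 → slack +1.563/-1.483; half-tol=0.220, Σhalf²=0.491817
  -F: nom -8.200 → Σnom=-19.030; wc +0.450/-0.286 → slack +2.013/-1.769; half-tol=0.368, Σhalf²=0.627241
Nominal = -19.030. Worst-case = [-19.030 - 1.769, -19.030 + 2.013] = [-20.799, -17.017]. RSS = √0.627241 = 0.792.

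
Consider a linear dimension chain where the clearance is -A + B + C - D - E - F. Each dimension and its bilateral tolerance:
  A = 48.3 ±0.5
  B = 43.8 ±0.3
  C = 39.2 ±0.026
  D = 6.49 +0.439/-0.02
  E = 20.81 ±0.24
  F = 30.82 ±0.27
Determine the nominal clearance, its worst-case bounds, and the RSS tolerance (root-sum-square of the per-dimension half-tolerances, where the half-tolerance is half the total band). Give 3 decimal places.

nominal=-23.420 wc=[-25.195,-22.064] rss=0.724

Stack each dimension's contribution:
  -A: nom -48.300 → Σnom=-48.300; wc +0.500/-0.500 → slack +0.500/-0.500; half-tol=0.500, Σhalf²=0.250000
  +B: nom +43.800 → Σnom=-4.500; wc +0.300/-0.300 → slack +0.800/-0.800; half-tol=0.300, Σhalf²=0.340000
  +C: nom +39.200 → Σnom=34.700; wc +0.026/-0.026 → slack +0.826/-0.826; half-tol=0.026, Σhalf²=0.340676
  -D: nom -6.490 → Σnom=28.210; wc +0.020/-0.439 → slack +0.846/-1.265; half-tol=0.230, Σhalf²=0.393346
  -E: nom -20.810 → Σnom=7.400; wc +0.240/-0.240 → slack +1.086/-1.505; half-tol=0.240, Σhalf²=0.450946
  -F: nom -30.820 → Σnom=-23.420; wc +0.270/-0.270 → slack +1.356/-1.775; half-tol=0.270, Σhalf²=0.523846
Nominal = -23.420. Worst-case = [-23.420 - 1.775, -23.420 + 1.356] = [-25.195, -22.064]. RSS = √0.523846 = 0.724.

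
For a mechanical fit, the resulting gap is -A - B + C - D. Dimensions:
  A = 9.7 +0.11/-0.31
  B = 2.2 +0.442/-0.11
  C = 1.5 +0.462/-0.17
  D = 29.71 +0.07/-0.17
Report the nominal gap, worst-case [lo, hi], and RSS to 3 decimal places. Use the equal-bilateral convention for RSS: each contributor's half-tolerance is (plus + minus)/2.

nominal=-40.110 wc=[-40.902,-39.058] rss=0.484

Stack each dimension's contribution:
  -A: nom -9.700 → Σnom=-9.700; wc +0.310/-0.110 → slack +0.310/-0.110; half-tol=0.210, Σhalf²=0.044100
  -B: nom -2.200 → Σnom=-11.900; wc +0.110/-0.442 → slack +0.420/-0.552; half-tol=0.276, Σhalf²=0.120276
  +C: nom +1.500 → Σnom=-10.400; wc +0.462/-0.170 → slack +0.882/-0.722; half-tol=0.316, Σhalf²=0.220132
  -D: nom -29.710 → Σnom=-40.110; wc +0.170/-0.070 → slack +1.052/-0.792; half-tol=0.120, Σhalf²=0.234532
Nominal = -40.110. Worst-case = [-40.110 - 0.792, -40.110 + 1.052] = [-40.902, -39.058]. RSS = √0.234532 = 0.484.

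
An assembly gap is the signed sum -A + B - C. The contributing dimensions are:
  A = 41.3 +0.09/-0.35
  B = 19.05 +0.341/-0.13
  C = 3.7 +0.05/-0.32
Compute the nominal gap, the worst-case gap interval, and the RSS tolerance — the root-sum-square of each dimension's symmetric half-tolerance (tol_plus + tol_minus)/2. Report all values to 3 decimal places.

nominal=-25.950 wc=[-26.220,-24.939] rss=0.372

Stack each dimension's contribution:
  -A: nom -41.300 → Σnom=-41.300; wc +0.350/-0.090 → slack +0.350/-0.090; half-tol=0.220, Σhalf²=0.048400
  +B: nom +19.050 → Σnom=-22.250; wc +0.341/-0.130 → slack +0.691/-0.220; half-tol=0.236, Σhalf²=0.103860
  -C: nom -3.700 → Σnom=-25.950; wc +0.320/-0.050 → slack +1.011/-0.270; half-tol=0.185, Σhalf²=0.138085
Nominal = -25.950. Worst-case = [-25.950 - 0.270, -25.950 + 1.011] = [-26.220, -24.939]. RSS = √0.138085 = 0.372.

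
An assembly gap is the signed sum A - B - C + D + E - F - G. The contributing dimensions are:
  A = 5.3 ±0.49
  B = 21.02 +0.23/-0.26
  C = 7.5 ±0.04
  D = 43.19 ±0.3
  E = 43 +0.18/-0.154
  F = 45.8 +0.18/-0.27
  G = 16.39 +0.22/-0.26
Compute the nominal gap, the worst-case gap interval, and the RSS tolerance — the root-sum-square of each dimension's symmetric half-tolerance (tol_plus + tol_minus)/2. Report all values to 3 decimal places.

Stack each dimension's contribution:
  +A: nom +5.300 → Σnom=5.300; wc +0.490/-0.490 → slack +0.490/-0.490; half-tol=0.490, Σhalf²=0.240100
  -B: nom -21.020 → Σnom=-15.720; wc +0.260/-0.230 → slack +0.750/-0.720; half-tol=0.245, Σhalf²=0.300125
  -C: nom -7.500 → Σnom=-23.220; wc +0.040/-0.040 → slack +0.790/-0.760; half-tol=0.040, Σhalf²=0.301725
  +D: nom +43.190 → Σnom=19.970; wc +0.300/-0.300 → slack +1.090/-1.060; half-tol=0.300, Σhalf²=0.391725
  +E: nom +43.000 → Σnom=62.970; wc +0.180/-0.154 → slack +1.270/-1.214; half-tol=0.167, Σhalf²=0.419614
  -F: nom -45.800 → Σnom=17.170; wc +0.270/-0.180 → slack +1.540/-1.394; half-tol=0.225, Σhalf²=0.470239
  -G: nom -16.390 → Σnom=0.780; wc +0.260/-0.220 → slack +1.800/-1.614; half-tol=0.240, Σhalf²=0.527839
Nominal = 0.780. Worst-case = [0.780 - 1.614, 0.780 + 1.800] = [-0.834, 2.580]. RSS = √0.527839 = 0.727.

nominal=0.780 wc=[-0.834,2.580] rss=0.727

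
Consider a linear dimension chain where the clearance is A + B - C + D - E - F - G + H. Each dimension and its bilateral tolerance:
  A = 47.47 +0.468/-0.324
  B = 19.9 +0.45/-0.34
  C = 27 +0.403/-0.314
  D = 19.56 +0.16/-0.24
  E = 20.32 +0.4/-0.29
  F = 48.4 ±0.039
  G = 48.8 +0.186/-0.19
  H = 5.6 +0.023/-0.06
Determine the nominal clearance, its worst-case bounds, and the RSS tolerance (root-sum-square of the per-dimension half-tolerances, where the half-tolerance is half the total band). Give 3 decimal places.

nominal=-51.990 wc=[-53.982,-50.056] rss=0.799

Stack each dimension's contribution:
  +A: nom +47.470 → Σnom=47.470; wc +0.468/-0.324 → slack +0.468/-0.324; half-tol=0.396, Σhalf²=0.156816
  +B: nom +19.900 → Σnom=67.370; wc +0.450/-0.340 → slack +0.918/-0.664; half-tol=0.395, Σhalf²=0.312841
  -C: nom -27.000 → Σnom=40.370; wc +0.314/-0.403 → slack +1.232/-1.067; half-tol=0.359, Σhalf²=0.441363
  +D: nom +19.560 → Σnom=59.930; wc +0.160/-0.240 → slack +1.392/-1.307; half-tol=0.200, Σhalf²=0.481363
  -E: nom -20.320 → Σnom=39.610; wc +0.290/-0.400 → slack +1.682/-1.707; half-tol=0.345, Σhalf²=0.600388
  -F: nom -48.400 → Σnom=-8.790; wc +0.039/-0.039 → slack +1.721/-1.746; half-tol=0.039, Σhalf²=0.601909
  -G: nom -48.800 → Σnom=-57.590; wc +0.190/-0.186 → slack +1.911/-1.932; half-tol=0.188, Σhalf²=0.637253
  +H: nom +5.600 → Σnom=-51.990; wc +0.023/-0.060 → slack +1.934/-1.992; half-tol=0.041, Σhalf²=0.638976
Nominal = -51.990. Worst-case = [-51.990 - 1.992, -51.990 + 1.934] = [-53.982, -50.056]. RSS = √0.638976 = 0.799.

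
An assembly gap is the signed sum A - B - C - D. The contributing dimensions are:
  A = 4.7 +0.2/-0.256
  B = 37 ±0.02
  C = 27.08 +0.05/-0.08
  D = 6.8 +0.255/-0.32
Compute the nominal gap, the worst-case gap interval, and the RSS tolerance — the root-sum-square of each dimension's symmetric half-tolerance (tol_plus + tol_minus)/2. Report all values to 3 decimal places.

Stack each dimension's contribution:
  +A: nom +4.700 → Σnom=4.700; wc +0.200/-0.256 → slack +0.200/-0.256; half-tol=0.228, Σhalf²=0.051984
  -B: nom -37.000 → Σnom=-32.300; wc +0.020/-0.020 → slack +0.220/-0.276; half-tol=0.020, Σhalf²=0.052384
  -C: nom -27.080 → Σnom=-59.380; wc +0.080/-0.050 → slack +0.300/-0.326; half-tol=0.065, Σhalf²=0.056609
  -D: nom -6.800 → Σnom=-66.180; wc +0.320/-0.255 → slack +0.620/-0.581; half-tol=0.287, Σhalf²=0.139265
Nominal = -66.180. Worst-case = [-66.180 - 0.581, -66.180 + 0.620] = [-66.761, -65.560]. RSS = √0.139265 = 0.373.

nominal=-66.180 wc=[-66.761,-65.560] rss=0.373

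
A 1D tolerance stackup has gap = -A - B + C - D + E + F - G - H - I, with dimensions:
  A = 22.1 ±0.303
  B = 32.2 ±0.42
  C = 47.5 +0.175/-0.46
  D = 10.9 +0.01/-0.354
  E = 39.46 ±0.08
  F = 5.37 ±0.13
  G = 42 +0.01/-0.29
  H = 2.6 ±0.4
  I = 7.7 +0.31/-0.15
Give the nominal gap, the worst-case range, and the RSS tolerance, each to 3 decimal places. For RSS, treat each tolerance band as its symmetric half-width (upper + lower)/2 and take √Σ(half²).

Stack each dimension's contribution:
  -A: nom -22.100 → Σnom=-22.100; wc +0.303/-0.303 → slack +0.303/-0.303; half-tol=0.303, Σhalf²=0.091809
  -B: nom -32.200 → Σnom=-54.300; wc +0.420/-0.420 → slack +0.723/-0.723; half-tol=0.420, Σhalf²=0.268209
  +C: nom +47.500 → Σnom=-6.800; wc +0.175/-0.460 → slack +0.898/-1.183; half-tol=0.318, Σhalf²=0.369015
  -D: nom -10.900 → Σnom=-17.700; wc +0.354/-0.010 → slack +1.252/-1.193; half-tol=0.182, Σhalf²=0.402139
  +E: nom +39.460 → Σnom=21.760; wc +0.080/-0.080 → slack +1.332/-1.273; half-tol=0.080, Σhalf²=0.408539
  +F: nom +5.370 → Σnom=27.130; wc +0.130/-0.130 → slack +1.462/-1.403; half-tol=0.130, Σhalf²=0.425439
  -G: nom -42.000 → Σnom=-14.870; wc +0.290/-0.010 → slack +1.752/-1.413; half-tol=0.150, Σhalf²=0.447939
  -H: nom -2.600 → Σnom=-17.470; wc +0.400/-0.400 → slack +2.152/-1.813; half-tol=0.400, Σhalf²=0.607939
  -I: nom -7.700 → Σnom=-25.170; wc +0.150/-0.310 → slack +2.302/-2.123; half-tol=0.230, Σhalf²=0.660839
Nominal = -25.170. Worst-case = [-25.170 - 2.123, -25.170 + 2.302] = [-27.293, -22.868]. RSS = √0.660839 = 0.813.

nominal=-25.170 wc=[-27.293,-22.868] rss=0.813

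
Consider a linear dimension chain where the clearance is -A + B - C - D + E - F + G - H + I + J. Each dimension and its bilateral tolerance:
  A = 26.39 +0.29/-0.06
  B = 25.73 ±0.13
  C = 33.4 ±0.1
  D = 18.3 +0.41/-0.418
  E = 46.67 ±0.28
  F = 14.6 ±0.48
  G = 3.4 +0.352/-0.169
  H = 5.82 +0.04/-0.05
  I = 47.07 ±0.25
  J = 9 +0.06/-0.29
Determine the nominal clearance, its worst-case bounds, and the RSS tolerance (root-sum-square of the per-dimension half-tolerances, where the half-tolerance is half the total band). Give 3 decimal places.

nominal=33.360 wc=[30.921,35.540] rss=0.837

Stack each dimension's contribution:
  -A: nom -26.390 → Σnom=-26.390; wc +0.060/-0.290 → slack +0.060/-0.290; half-tol=0.175, Σhalf²=0.030625
  +B: nom +25.730 → Σnom=-0.660; wc +0.130/-0.130 → slack +0.190/-0.420; half-tol=0.130, Σhalf²=0.047525
  -C: nom -33.400 → Σnom=-34.060; wc +0.100/-0.100 → slack +0.290/-0.520; half-tol=0.100, Σhalf²=0.057525
  -D: nom -18.300 → Σnom=-52.360; wc +0.418/-0.410 → slack +0.708/-0.930; half-tol=0.414, Σhalf²=0.228921
  +E: nom +46.670 → Σnom=-5.690; wc +0.280/-0.280 → slack +0.988/-1.210; half-tol=0.280, Σhalf²=0.307321
  -F: nom -14.600 → Σnom=-20.290; wc +0.480/-0.480 → slack +1.468/-1.690; half-tol=0.480, Σhalf²=0.537721
  +G: nom +3.400 → Σnom=-16.890; wc +0.352/-0.169 → slack +1.820/-1.859; half-tol=0.261, Σhalf²=0.605581
  -H: nom -5.820 → Σnom=-22.710; wc +0.050/-0.040 → slack +1.870/-1.899; half-tol=0.045, Σhalf²=0.607606
  +I: nom +47.070 → Σnom=24.360; wc +0.250/-0.250 → slack +2.120/-2.149; half-tol=0.250, Σhalf²=0.670106
  +J: nom +9.000 → Σnom=33.360; wc +0.060/-0.290 → slack +2.180/-2.439; half-tol=0.175, Σhalf²=0.700731
Nominal = 33.360. Worst-case = [33.360 - 2.439, 33.360 + 2.180] = [30.921, 35.540]. RSS = √0.700731 = 0.837.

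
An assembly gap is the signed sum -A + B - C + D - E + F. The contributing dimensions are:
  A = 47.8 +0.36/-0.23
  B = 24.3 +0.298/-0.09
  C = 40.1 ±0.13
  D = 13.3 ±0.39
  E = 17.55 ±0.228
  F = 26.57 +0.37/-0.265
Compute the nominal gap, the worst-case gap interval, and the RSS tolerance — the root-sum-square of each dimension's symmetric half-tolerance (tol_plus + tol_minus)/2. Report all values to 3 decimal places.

nominal=-41.280 wc=[-42.743,-39.634] rss=0.668

Stack each dimension's contribution:
  -A: nom -47.800 → Σnom=-47.800; wc +0.230/-0.360 → slack +0.230/-0.360; half-tol=0.295, Σhalf²=0.087025
  +B: nom +24.300 → Σnom=-23.500; wc +0.298/-0.090 → slack +0.528/-0.450; half-tol=0.194, Σhalf²=0.124661
  -C: nom -40.100 → Σnom=-63.600; wc +0.130/-0.130 → slack +0.658/-0.580; half-tol=0.130, Σhalf²=0.141561
  +D: nom +13.300 → Σnom=-50.300; wc +0.390/-0.390 → slack +1.048/-0.970; half-tol=0.390, Σhalf²=0.293661
  -E: nom -17.550 → Σnom=-67.850; wc +0.228/-0.228 → slack +1.276/-1.198; half-tol=0.228, Σhalf²=0.345645
  +F: nom +26.570 → Σnom=-41.280; wc +0.370/-0.265 → slack +1.646/-1.463; half-tol=0.318, Σhalf²=0.446451
Nominal = -41.280. Worst-case = [-41.280 - 1.463, -41.280 + 1.646] = [-42.743, -39.634]. RSS = √0.446451 = 0.668.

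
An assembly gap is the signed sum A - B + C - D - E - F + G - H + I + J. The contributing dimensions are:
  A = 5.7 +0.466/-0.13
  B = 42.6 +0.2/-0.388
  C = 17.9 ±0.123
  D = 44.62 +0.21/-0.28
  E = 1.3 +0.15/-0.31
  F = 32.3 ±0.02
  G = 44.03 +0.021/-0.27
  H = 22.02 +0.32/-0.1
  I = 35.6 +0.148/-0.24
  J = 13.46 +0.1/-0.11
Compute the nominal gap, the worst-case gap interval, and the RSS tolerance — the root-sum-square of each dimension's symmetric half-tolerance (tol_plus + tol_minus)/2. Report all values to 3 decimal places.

nominal=-26.150 wc=[-27.923,-24.194] rss=0.646

Stack each dimension's contribution:
  +A: nom +5.700 → Σnom=5.700; wc +0.466/-0.130 → slack +0.466/-0.130; half-tol=0.298, Σhalf²=0.088804
  -B: nom -42.600 → Σnom=-36.900; wc +0.388/-0.200 → slack +0.854/-0.330; half-tol=0.294, Σhalf²=0.175240
  +C: nom +17.900 → Σnom=-19.000; wc +0.123/-0.123 → slack +0.977/-0.453; half-tol=0.123, Σhalf²=0.190369
  -D: nom -44.620 → Σnom=-63.620; wc +0.280/-0.210 → slack +1.257/-0.663; half-tol=0.245, Σhalf²=0.250394
  -E: nom -1.300 → Σnom=-64.920; wc +0.310/-0.150 → slack +1.567/-0.813; half-tol=0.230, Σhalf²=0.303294
  -F: nom -32.300 → Σnom=-97.220; wc +0.020/-0.020 → slack +1.587/-0.833; half-tol=0.020, Σhalf²=0.303694
  +G: nom +44.030 → Σnom=-53.190; wc +0.021/-0.270 → slack +1.608/-1.103; half-tol=0.146, Σhalf²=0.324864
  -H: nom -22.020 → Σnom=-75.210; wc +0.100/-0.320 → slack +1.708/-1.423; half-tol=0.210, Σhalf²=0.368964
  +I: nom +35.600 → Σnom=-39.610; wc +0.148/-0.240 → slack +1.856/-1.663; half-tol=0.194, Σhalf²=0.406600
  +J: nom +13.460 → Σnom=-26.150; wc +0.100/-0.110 → slack +1.956/-1.773; half-tol=0.105, Σhalf²=0.417625
Nominal = -26.150. Worst-case = [-26.150 - 1.773, -26.150 + 1.956] = [-27.923, -24.194]. RSS = √0.417625 = 0.646.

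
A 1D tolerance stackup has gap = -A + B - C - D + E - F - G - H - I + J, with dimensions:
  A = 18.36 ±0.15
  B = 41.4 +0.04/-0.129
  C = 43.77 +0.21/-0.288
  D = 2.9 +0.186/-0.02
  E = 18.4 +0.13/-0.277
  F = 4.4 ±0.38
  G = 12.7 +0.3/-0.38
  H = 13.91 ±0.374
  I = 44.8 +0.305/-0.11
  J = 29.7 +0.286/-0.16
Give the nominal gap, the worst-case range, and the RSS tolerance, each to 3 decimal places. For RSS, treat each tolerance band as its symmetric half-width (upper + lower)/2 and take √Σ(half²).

nominal=-51.340 wc=[-53.811,-49.182] rss=0.798

Stack each dimension's contribution:
  -A: nom -18.360 → Σnom=-18.360; wc +0.150/-0.150 → slack +0.150/-0.150; half-tol=0.150, Σhalf²=0.022500
  +B: nom +41.400 → Σnom=23.040; wc +0.040/-0.129 → slack +0.190/-0.279; half-tol=0.085, Σhalf²=0.029640
  -C: nom -43.770 → Σnom=-20.730; wc +0.288/-0.210 → slack +0.478/-0.489; half-tol=0.249, Σhalf²=0.091641
  -D: nom -2.900 → Σnom=-23.630; wc +0.020/-0.186 → slack +0.498/-0.675; half-tol=0.103, Σhalf²=0.102250
  +E: nom +18.400 → Σnom=-5.230; wc +0.130/-0.277 → slack +0.628/-0.952; half-tol=0.204, Σhalf²=0.143662
  -F: nom -4.400 → Σnom=-9.630; wc +0.380/-0.380 → slack +1.008/-1.332; half-tol=0.380, Σhalf²=0.288062
  -G: nom -12.700 → Σnom=-22.330; wc +0.380/-0.300 → slack +1.388/-1.632; half-tol=0.340, Σhalf²=0.403662
  -H: nom -13.910 → Σnom=-36.240; wc +0.374/-0.374 → slack +1.762/-2.006; half-tol=0.374, Σhalf²=0.543538
  -I: nom -44.800 → Σnom=-81.040; wc +0.110/-0.305 → slack +1.872/-2.311; half-tol=0.207, Σhalf²=0.586595
  +J: nom +29.700 → Σnom=-51.340; wc +0.286/-0.160 → slack +2.158/-2.471; half-tol=0.223, Σhalf²=0.636324
Nominal = -51.340. Worst-case = [-51.340 - 2.471, -51.340 + 2.158] = [-53.811, -49.182]. RSS = √0.636324 = 0.798.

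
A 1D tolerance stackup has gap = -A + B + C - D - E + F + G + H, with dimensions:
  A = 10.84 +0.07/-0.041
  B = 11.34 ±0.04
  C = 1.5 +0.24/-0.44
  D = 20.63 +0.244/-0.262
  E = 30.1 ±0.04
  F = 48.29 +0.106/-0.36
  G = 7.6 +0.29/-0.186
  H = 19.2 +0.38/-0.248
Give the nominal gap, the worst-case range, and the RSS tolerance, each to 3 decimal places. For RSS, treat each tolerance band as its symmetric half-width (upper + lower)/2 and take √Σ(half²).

nominal=26.360 wc=[24.732,27.759] rss=0.629

Stack each dimension's contribution:
  -A: nom -10.840 → Σnom=-10.840; wc +0.041/-0.070 → slack +0.041/-0.070; half-tol=0.056, Σhalf²=0.003080
  +B: nom +11.340 → Σnom=0.500; wc +0.040/-0.040 → slack +0.081/-0.110; half-tol=0.040, Σhalf²=0.004680
  +C: nom +1.500 → Σnom=2.000; wc +0.240/-0.440 → slack +0.321/-0.550; half-tol=0.340, Σhalf²=0.120280
  -D: nom -20.630 → Σnom=-18.630; wc +0.262/-0.244 → slack +0.583/-0.794; half-tol=0.253, Σhalf²=0.184289
  -E: nom -30.100 → Σnom=-48.730; wc +0.040/-0.040 → slack +0.623/-0.834; half-tol=0.040, Σhalf²=0.185889
  +F: nom +48.290 → Σnom=-0.440; wc +0.106/-0.360 → slack +0.729/-1.194; half-tol=0.233, Σhalf²=0.240178
  +G: nom +7.600 → Σnom=7.160; wc +0.290/-0.186 → slack +1.019/-1.380; half-tol=0.238, Σhalf²=0.296822
  +H: nom +19.200 → Σnom=26.360; wc +0.380/-0.248 → slack +1.399/-1.628; half-tol=0.314, Σhalf²=0.395418
Nominal = 26.360. Worst-case = [26.360 - 1.628, 26.360 + 1.399] = [24.732, 27.759]. RSS = √0.395418 = 0.629.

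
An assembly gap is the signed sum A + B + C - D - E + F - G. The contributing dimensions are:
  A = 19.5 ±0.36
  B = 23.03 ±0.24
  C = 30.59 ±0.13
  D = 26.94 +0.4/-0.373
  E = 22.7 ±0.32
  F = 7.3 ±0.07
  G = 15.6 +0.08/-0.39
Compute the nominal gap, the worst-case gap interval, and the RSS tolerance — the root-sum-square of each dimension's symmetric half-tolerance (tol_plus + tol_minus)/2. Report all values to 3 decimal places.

nominal=15.180 wc=[13.580,17.063] rss=0.718

Stack each dimension's contribution:
  +A: nom +19.500 → Σnom=19.500; wc +0.360/-0.360 → slack +0.360/-0.360; half-tol=0.360, Σhalf²=0.129600
  +B: nom +23.030 → Σnom=42.530; wc +0.240/-0.240 → slack +0.600/-0.600; half-tol=0.240, Σhalf²=0.187200
  +C: nom +30.590 → Σnom=73.120; wc +0.130/-0.130 → slack +0.730/-0.730; half-tol=0.130, Σhalf²=0.204100
  -D: nom -26.940 → Σnom=46.180; wc +0.373/-0.400 → slack +1.103/-1.130; half-tol=0.387, Σhalf²=0.353482
  -E: nom -22.700 → Σnom=23.480; wc +0.320/-0.320 → slack +1.423/-1.450; half-tol=0.320, Σhalf²=0.455882
  +F: nom +7.300 → Σnom=30.780; wc +0.070/-0.070 → slack +1.493/-1.520; half-tol=0.070, Σhalf²=0.460782
  -G: nom -15.600 → Σnom=15.180; wc +0.390/-0.080 → slack +1.883/-1.600; half-tol=0.235, Σhalf²=0.516007
Nominal = 15.180. Worst-case = [15.180 - 1.600, 15.180 + 1.883] = [13.580, 17.063]. RSS = √0.516007 = 0.718.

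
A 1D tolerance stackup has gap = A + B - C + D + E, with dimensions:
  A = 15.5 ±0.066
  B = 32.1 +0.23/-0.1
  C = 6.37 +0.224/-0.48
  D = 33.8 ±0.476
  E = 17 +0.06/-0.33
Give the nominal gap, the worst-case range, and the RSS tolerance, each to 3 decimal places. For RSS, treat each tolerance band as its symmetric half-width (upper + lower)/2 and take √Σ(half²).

nominal=92.030 wc=[90.834,93.342] rss=0.648

Stack each dimension's contribution:
  +A: nom +15.500 → Σnom=15.500; wc +0.066/-0.066 → slack +0.066/-0.066; half-tol=0.066, Σhalf²=0.004356
  +B: nom +32.100 → Σnom=47.600; wc +0.230/-0.100 → slack +0.296/-0.166; half-tol=0.165, Σhalf²=0.031581
  -C: nom -6.370 → Σnom=41.230; wc +0.480/-0.224 → slack +0.776/-0.390; half-tol=0.352, Σhalf²=0.155485
  +D: nom +33.800 → Σnom=75.030; wc +0.476/-0.476 → slack +1.252/-0.866; half-tol=0.476, Σhalf²=0.382061
  +E: nom +17.000 → Σnom=92.030; wc +0.060/-0.330 → slack +1.312/-1.196; half-tol=0.195, Σhalf²=0.420086
Nominal = 92.030. Worst-case = [92.030 - 1.196, 92.030 + 1.312] = [90.834, 93.342]. RSS = √0.420086 = 0.648.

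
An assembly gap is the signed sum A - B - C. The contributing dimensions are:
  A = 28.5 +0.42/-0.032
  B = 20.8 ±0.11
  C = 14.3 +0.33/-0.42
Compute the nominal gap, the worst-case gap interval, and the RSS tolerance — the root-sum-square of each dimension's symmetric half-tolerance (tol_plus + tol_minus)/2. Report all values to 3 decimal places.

nominal=-6.600 wc=[-7.072,-5.650] rss=0.451

Stack each dimension's contribution:
  +A: nom +28.500 → Σnom=28.500; wc +0.420/-0.032 → slack +0.420/-0.032; half-tol=0.226, Σhalf²=0.051076
  -B: nom -20.800 → Σnom=7.700; wc +0.110/-0.110 → slack +0.530/-0.142; half-tol=0.110, Σhalf²=0.063176
  -C: nom -14.300 → Σnom=-6.600; wc +0.420/-0.330 → slack +0.950/-0.472; half-tol=0.375, Σhalf²=0.203801
Nominal = -6.600. Worst-case = [-6.600 - 0.472, -6.600 + 0.950] = [-7.072, -5.650]. RSS = √0.203801 = 0.451.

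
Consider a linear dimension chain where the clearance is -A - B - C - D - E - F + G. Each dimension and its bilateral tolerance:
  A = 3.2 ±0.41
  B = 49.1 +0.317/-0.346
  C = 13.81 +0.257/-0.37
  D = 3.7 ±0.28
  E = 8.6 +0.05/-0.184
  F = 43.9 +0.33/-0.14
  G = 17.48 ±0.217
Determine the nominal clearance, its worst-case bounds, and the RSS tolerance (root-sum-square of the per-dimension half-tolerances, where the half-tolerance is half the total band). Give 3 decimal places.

Stack each dimension's contribution:
  -A: nom -3.200 → Σnom=-3.200; wc +0.410/-0.410 → slack +0.410/-0.410; half-tol=0.410, Σhalf²=0.168100
  -B: nom -49.100 → Σnom=-52.300; wc +0.346/-0.317 → slack +0.756/-0.727; half-tol=0.332, Σhalf²=0.277992
  -C: nom -13.810 → Σnom=-66.110; wc +0.370/-0.257 → slack +1.126/-0.984; half-tol=0.314, Σhalf²=0.376275
  -D: nom -3.700 → Σnom=-69.810; wc +0.280/-0.280 → slack +1.406/-1.264; half-tol=0.280, Σhalf²=0.454675
  -E: nom -8.600 → Σnom=-78.410; wc +0.184/-0.050 → slack +1.590/-1.314; half-tol=0.117, Σhalf²=0.468364
  -F: nom -43.900 → Σnom=-122.310; wc +0.140/-0.330 → slack +1.730/-1.644; half-tol=0.235, Σhalf²=0.523589
  +G: nom +17.480 → Σnom=-104.830; wc +0.217/-0.217 → slack +1.947/-1.861; half-tol=0.217, Σhalf²=0.570678
Nominal = -104.830. Worst-case = [-104.830 - 1.861, -104.830 + 1.947] = [-106.691, -102.883]. RSS = √0.570678 = 0.755.

nominal=-104.830 wc=[-106.691,-102.883] rss=0.755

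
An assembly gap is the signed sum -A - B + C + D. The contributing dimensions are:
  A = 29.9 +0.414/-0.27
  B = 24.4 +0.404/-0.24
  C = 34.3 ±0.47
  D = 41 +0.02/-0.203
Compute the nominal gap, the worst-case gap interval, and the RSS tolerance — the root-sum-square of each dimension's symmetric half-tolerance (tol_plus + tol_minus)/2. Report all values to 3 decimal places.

Stack each dimension's contribution:
  -A: nom -29.900 → Σnom=-29.900; wc +0.270/-0.414 → slack +0.270/-0.414; half-tol=0.342, Σhalf²=0.116964
  -B: nom -24.400 → Σnom=-54.300; wc +0.240/-0.404 → slack +0.510/-0.818; half-tol=0.322, Σhalf²=0.220648
  +C: nom +34.300 → Σnom=-20.000; wc +0.470/-0.470 → slack +0.980/-1.288; half-tol=0.470, Σhalf²=0.441548
  +D: nom +41.000 → Σnom=21.000; wc +0.020/-0.203 → slack +1.000/-1.491; half-tol=0.112, Σhalf²=0.453980
Nominal = 21.000. Worst-case = [21.000 - 1.491, 21.000 + 1.000] = [19.509, 22.000]. RSS = √0.453980 = 0.674.

nominal=21.000 wc=[19.509,22.000] rss=0.674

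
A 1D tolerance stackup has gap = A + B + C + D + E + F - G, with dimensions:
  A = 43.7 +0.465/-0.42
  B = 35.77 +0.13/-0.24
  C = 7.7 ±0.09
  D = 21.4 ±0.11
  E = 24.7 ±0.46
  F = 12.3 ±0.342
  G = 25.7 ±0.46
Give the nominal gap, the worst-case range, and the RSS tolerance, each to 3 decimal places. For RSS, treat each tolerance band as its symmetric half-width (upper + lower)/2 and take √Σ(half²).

nominal=119.870 wc=[117.748,121.927] rss=0.889

Stack each dimension's contribution:
  +A: nom +43.700 → Σnom=43.700; wc +0.465/-0.420 → slack +0.465/-0.420; half-tol=0.443, Σhalf²=0.195806
  +B: nom +35.770 → Σnom=79.470; wc +0.130/-0.240 → slack +0.595/-0.660; half-tol=0.185, Σhalf²=0.230031
  +C: nom +7.700 → Σnom=87.170; wc +0.090/-0.090 → slack +0.685/-0.750; half-tol=0.090, Σhalf²=0.238131
  +D: nom +21.400 → Σnom=108.570; wc +0.110/-0.110 → slack +0.795/-0.860; half-tol=0.110, Σhalf²=0.250231
  +E: nom +24.700 → Σnom=133.270; wc +0.460/-0.460 → slack +1.255/-1.320; half-tol=0.460, Σhalf²=0.461831
  +F: nom +12.300 → Σnom=145.570; wc +0.342/-0.342 → slack +1.597/-1.662; half-tol=0.342, Σhalf²=0.578795
  -G: nom -25.700 → Σnom=119.870; wc +0.460/-0.460 → slack +2.057/-2.122; half-tol=0.460, Σhalf²=0.790395
Nominal = 119.870. Worst-case = [119.870 - 2.122, 119.870 + 2.057] = [117.748, 121.927]. RSS = √0.790395 = 0.889.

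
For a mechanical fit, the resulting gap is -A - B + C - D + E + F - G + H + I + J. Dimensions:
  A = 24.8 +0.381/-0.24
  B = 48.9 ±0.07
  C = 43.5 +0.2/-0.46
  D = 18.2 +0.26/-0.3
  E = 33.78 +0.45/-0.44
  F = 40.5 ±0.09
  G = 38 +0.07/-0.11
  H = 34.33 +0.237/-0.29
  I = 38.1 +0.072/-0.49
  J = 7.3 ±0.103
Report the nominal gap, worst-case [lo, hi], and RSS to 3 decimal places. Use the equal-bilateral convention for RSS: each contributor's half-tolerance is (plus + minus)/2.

Stack each dimension's contribution:
  -A: nom -24.800 → Σnom=-24.800; wc +0.240/-0.381 → slack +0.240/-0.381; half-tol=0.310, Σhalf²=0.096410
  -B: nom -48.900 → Σnom=-73.700; wc +0.070/-0.070 → slack +0.310/-0.451; half-tol=0.070, Σhalf²=0.101310
  +C: nom +43.500 → Σnom=-30.200; wc +0.200/-0.460 → slack +0.510/-0.911; half-tol=0.330, Σhalf²=0.210210
  -D: nom -18.200 → Σnom=-48.400; wc +0.300/-0.260 → slack +0.810/-1.171; half-tol=0.280, Σhalf²=0.288610
  +E: nom +33.780 → Σnom=-14.620; wc +0.450/-0.440 → slack +1.260/-1.611; half-tol=0.445, Σhalf²=0.486635
  +F: nom +40.500 → Σnom=25.880; wc +0.090/-0.090 → slack +1.350/-1.701; half-tol=0.090, Σhalf²=0.494735
  -G: nom -38.000 → Σnom=-12.120; wc +0.110/-0.070 → slack +1.460/-1.771; half-tol=0.090, Σhalf²=0.502835
  +H: nom +34.330 → Σnom=22.210; wc +0.237/-0.290 → slack +1.697/-2.061; half-tol=0.263, Σhalf²=0.572268
  +I: nom +38.100 → Σnom=60.310; wc +0.072/-0.490 → slack +1.769/-2.551; half-tol=0.281, Σhalf²=0.651228
  +J: nom +7.300 → Σnom=67.610; wc +0.103/-0.103 → slack +1.872/-2.654; half-tol=0.103, Σhalf²=0.661837
Nominal = 67.610. Worst-case = [67.610 - 2.654, 67.610 + 1.872] = [64.956, 69.482]. RSS = √0.661837 = 0.814.

nominal=67.610 wc=[64.956,69.482] rss=0.814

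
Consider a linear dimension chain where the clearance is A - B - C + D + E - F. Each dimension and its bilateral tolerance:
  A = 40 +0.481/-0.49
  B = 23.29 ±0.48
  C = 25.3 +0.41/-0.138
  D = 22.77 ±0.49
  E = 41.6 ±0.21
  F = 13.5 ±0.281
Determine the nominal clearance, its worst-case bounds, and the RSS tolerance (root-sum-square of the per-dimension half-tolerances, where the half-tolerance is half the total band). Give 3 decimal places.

Stack each dimension's contribution:
  +A: nom +40.000 → Σnom=40.000; wc +0.481/-0.490 → slack +0.481/-0.490; half-tol=0.485, Σhalf²=0.235710
  -B: nom -23.290 → Σnom=16.710; wc +0.480/-0.480 → slack +0.961/-0.970; half-tol=0.480, Σhalf²=0.466110
  -C: nom -25.300 → Σnom=-8.590; wc +0.138/-0.410 → slack +1.099/-1.380; half-tol=0.274, Σhalf²=0.541186
  +D: nom +22.770 → Σnom=14.180; wc +0.490/-0.490 → slack +1.589/-1.870; half-tol=0.490, Σhalf²=0.781286
  +E: nom +41.600 → Σnom=55.780; wc +0.210/-0.210 → slack +1.799/-2.080; half-tol=0.210, Σhalf²=0.825386
  -F: nom -13.500 → Σnom=42.280; wc +0.281/-0.281 → slack +2.080/-2.361; half-tol=0.281, Σhalf²=0.904347
Nominal = 42.280. Worst-case = [42.280 - 2.361, 42.280 + 2.080] = [39.919, 44.360]. RSS = √0.904347 = 0.951.

nominal=42.280 wc=[39.919,44.360] rss=0.951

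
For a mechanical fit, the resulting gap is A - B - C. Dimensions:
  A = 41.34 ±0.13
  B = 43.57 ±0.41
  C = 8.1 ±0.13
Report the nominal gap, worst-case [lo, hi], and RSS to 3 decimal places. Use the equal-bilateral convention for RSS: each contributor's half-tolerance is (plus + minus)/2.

Stack each dimension's contribution:
  +A: nom +41.340 → Σnom=41.340; wc +0.130/-0.130 → slack +0.130/-0.130; half-tol=0.130, Σhalf²=0.016900
  -B: nom -43.570 → Σnom=-2.230; wc +0.410/-0.410 → slack +0.540/-0.540; half-tol=0.410, Σhalf²=0.185000
  -C: nom -8.100 → Σnom=-10.330; wc +0.130/-0.130 → slack +0.670/-0.670; half-tol=0.130, Σhalf²=0.201900
Nominal = -10.330. Worst-case = [-10.330 - 0.670, -10.330 + 0.670] = [-11.000, -9.660]. RSS = √0.201900 = 0.449.

nominal=-10.330 wc=[-11.000,-9.660] rss=0.449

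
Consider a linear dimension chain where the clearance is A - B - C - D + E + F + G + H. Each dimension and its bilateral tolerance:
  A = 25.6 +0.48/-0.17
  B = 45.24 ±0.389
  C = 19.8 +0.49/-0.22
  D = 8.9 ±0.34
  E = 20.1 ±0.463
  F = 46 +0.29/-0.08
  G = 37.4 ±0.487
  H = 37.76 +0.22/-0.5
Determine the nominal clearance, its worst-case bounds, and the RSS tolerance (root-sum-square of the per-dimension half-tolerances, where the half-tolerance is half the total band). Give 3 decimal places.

Stack each dimension's contribution:
  +A: nom +25.600 → Σnom=25.600; wc +0.480/-0.170 → slack +0.480/-0.170; half-tol=0.325, Σhalf²=0.105625
  -B: nom -45.240 → Σnom=-19.640; wc +0.389/-0.389 → slack +0.869/-0.559; half-tol=0.389, Σhalf²=0.256946
  -C: nom -19.800 → Σnom=-39.440; wc +0.220/-0.490 → slack +1.089/-1.049; half-tol=0.355, Σhalf²=0.382971
  -D: nom -8.900 → Σnom=-48.340; wc +0.340/-0.340 → slack +1.429/-1.389; half-tol=0.340, Σhalf²=0.498571
  +E: nom +20.100 → Σnom=-28.240; wc +0.463/-0.463 → slack +1.892/-1.852; half-tol=0.463, Σhalf²=0.712940
  +F: nom +46.000 → Σnom=17.760; wc +0.290/-0.080 → slack +2.182/-1.932; half-tol=0.185, Σhalf²=0.747165
  +G: nom +37.400 → Σnom=55.160; wc +0.487/-0.487 → slack +2.669/-2.419; half-tol=0.487, Σhalf²=0.984334
  +H: nom +37.760 → Σnom=92.920; wc +0.220/-0.500 → slack +2.889/-2.919; half-tol=0.360, Σhalf²=1.113934
Nominal = 92.920. Worst-case = [92.920 - 2.919, 92.920 + 2.889] = [90.001, 95.809]. RSS = √1.113934 = 1.055.

nominal=92.920 wc=[90.001,95.809] rss=1.055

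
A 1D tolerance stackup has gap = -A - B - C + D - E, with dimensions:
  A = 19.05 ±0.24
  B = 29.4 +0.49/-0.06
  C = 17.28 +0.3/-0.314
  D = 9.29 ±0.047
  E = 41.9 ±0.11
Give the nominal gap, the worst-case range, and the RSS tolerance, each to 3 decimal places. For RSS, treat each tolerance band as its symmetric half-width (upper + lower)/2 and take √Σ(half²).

nominal=-98.340 wc=[-99.527,-97.569] rss=0.492

Stack each dimension's contribution:
  -A: nom -19.050 → Σnom=-19.050; wc +0.240/-0.240 → slack +0.240/-0.240; half-tol=0.240, Σhalf²=0.057600
  -B: nom -29.400 → Σnom=-48.450; wc +0.060/-0.490 → slack +0.300/-0.730; half-tol=0.275, Σhalf²=0.133225
  -C: nom -17.280 → Σnom=-65.730; wc +0.314/-0.300 → slack +0.614/-1.030; half-tol=0.307, Σhalf²=0.227474
  +D: nom +9.290 → Σnom=-56.440; wc +0.047/-0.047 → slack +0.661/-1.077; half-tol=0.047, Σhalf²=0.229683
  -E: nom -41.900 → Σnom=-98.340; wc +0.110/-0.110 → slack +0.771/-1.187; half-tol=0.110, Σhalf²=0.241783
Nominal = -98.340. Worst-case = [-98.340 - 1.187, -98.340 + 0.771] = [-99.527, -97.569]. RSS = √0.241783 = 0.492.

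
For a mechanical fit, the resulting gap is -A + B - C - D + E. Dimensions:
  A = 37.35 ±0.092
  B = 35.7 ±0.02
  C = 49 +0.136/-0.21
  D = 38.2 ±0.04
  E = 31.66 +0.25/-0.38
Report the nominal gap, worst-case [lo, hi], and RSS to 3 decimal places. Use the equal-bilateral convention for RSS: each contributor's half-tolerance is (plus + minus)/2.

Stack each dimension's contribution:
  -A: nom -37.350 → Σnom=-37.350; wc +0.092/-0.092 → slack +0.092/-0.092; half-tol=0.092, Σhalf²=0.008464
  +B: nom +35.700 → Σnom=-1.650; wc +0.020/-0.020 → slack +0.112/-0.112; half-tol=0.020, Σhalf²=0.008864
  -C: nom -49.000 → Σnom=-50.650; wc +0.210/-0.136 → slack +0.322/-0.248; half-tol=0.173, Σhalf²=0.038793
  -D: nom -38.200 → Σnom=-88.850; wc +0.040/-0.040 → slack +0.362/-0.288; half-tol=0.040, Σhalf²=0.040393
  +E: nom +31.660 → Σnom=-57.190; wc +0.250/-0.380 → slack +0.612/-0.668; half-tol=0.315, Σhalf²=0.139618
Nominal = -57.190. Worst-case = [-57.190 - 0.668, -57.190 + 0.612] = [-57.858, -56.578]. RSS = √0.139618 = 0.374.

nominal=-57.190 wc=[-57.858,-56.578] rss=0.374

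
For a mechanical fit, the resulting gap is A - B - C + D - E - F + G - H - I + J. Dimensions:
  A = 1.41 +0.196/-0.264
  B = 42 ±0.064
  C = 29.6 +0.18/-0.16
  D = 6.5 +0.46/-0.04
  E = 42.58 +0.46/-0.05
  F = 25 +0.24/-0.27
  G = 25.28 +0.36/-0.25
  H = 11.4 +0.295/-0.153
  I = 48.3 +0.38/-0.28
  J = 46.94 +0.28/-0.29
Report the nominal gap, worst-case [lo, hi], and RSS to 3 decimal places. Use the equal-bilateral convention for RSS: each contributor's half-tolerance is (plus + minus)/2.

Stack each dimension's contribution:
  +A: nom +1.410 → Σnom=1.410; wc +0.196/-0.264 → slack +0.196/-0.264; half-tol=0.230, Σhalf²=0.052900
  -B: nom -42.000 → Σnom=-40.590; wc +0.064/-0.064 → slack +0.260/-0.328; half-tol=0.064, Σhalf²=0.056996
  -C: nom -29.600 → Σnom=-70.190; wc +0.160/-0.180 → slack +0.420/-0.508; half-tol=0.170, Σhalf²=0.085896
  +D: nom +6.500 → Σnom=-63.690; wc +0.460/-0.040 → slack +0.880/-0.548; half-tol=0.250, Σhalf²=0.148396
  -E: nom -42.580 → Σnom=-106.270; wc +0.050/-0.460 → slack +0.930/-1.008; half-tol=0.255, Σhalf²=0.213421
  -F: nom -25.000 → Σnom=-131.270; wc +0.270/-0.240 → slack +1.200/-1.248; half-tol=0.255, Σhalf²=0.278446
  +G: nom +25.280 → Σnom=-105.990; wc +0.360/-0.250 → slack +1.560/-1.498; half-tol=0.305, Σhalf²=0.371471
  -H: nom -11.400 → Σnom=-117.390; wc +0.153/-0.295 → slack +1.713/-1.793; half-tol=0.224, Σhalf²=0.421647
  -I: nom -48.300 → Σnom=-165.690; wc +0.280/-0.380 → slack +1.993/-2.173; half-tol=0.330, Σhalf²=0.530547
  +J: nom +46.940 → Σnom=-118.750; wc +0.280/-0.290 → slack +2.273/-2.463; half-tol=0.285, Σhalf²=0.611772
Nominal = -118.750. Worst-case = [-118.750 - 2.463, -118.750 + 2.273] = [-121.213, -116.477]. RSS = √0.611772 = 0.782.

nominal=-118.750 wc=[-121.213,-116.477] rss=0.782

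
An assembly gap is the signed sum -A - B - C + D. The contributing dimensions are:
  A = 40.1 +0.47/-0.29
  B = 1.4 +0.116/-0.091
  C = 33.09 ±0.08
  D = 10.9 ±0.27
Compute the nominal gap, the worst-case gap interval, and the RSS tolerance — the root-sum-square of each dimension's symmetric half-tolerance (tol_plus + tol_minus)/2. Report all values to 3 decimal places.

nominal=-63.690 wc=[-64.626,-62.959] rss=0.484

Stack each dimension's contribution:
  -A: nom -40.100 → Σnom=-40.100; wc +0.290/-0.470 → slack +0.290/-0.470; half-tol=0.380, Σhalf²=0.144400
  -B: nom -1.400 → Σnom=-41.500; wc +0.091/-0.116 → slack +0.381/-0.586; half-tol=0.104, Σhalf²=0.155112
  -C: nom -33.090 → Σnom=-74.590; wc +0.080/-0.080 → slack +0.461/-0.666; half-tol=0.080, Σhalf²=0.161512
  +D: nom +10.900 → Σnom=-63.690; wc +0.270/-0.270 → slack +0.731/-0.936; half-tol=0.270, Σhalf²=0.234412
Nominal = -63.690. Worst-case = [-63.690 - 0.936, -63.690 + 0.731] = [-64.626, -62.959]. RSS = √0.234412 = 0.484.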